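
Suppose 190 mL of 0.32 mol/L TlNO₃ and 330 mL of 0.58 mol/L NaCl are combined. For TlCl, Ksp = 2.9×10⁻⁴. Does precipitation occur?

Yes

Total volume after mixing = 190 + 330 = 520 mL.
[Tl⁺] = (0.32)(190)/520 = 0.12 mol/L
[Cl⁻] = (0.58)(330)/520 = 0.37 mol/L
Q = [Tl⁺][Cl⁻] = 4.3×10⁻²
Q = 4.3×10⁻² > Ksp = 2.9×10⁻⁴, so the solution is supersaturated and TlCl precipitates.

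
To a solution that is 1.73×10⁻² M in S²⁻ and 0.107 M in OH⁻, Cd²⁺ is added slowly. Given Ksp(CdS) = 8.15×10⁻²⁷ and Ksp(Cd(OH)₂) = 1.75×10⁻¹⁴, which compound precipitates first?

CdS

Each salt precipitates once Q = Ksp for that salt.
For CdS: [Cd²⁺] = (Ksp/[S²⁻]) = 4.71×10⁻²⁵ M
For Cd(OH)₂: [Cd²⁺] = (Ksp/[OH⁻]^2) = 1.53×10⁻¹² M
The smaller threshold [Cd²⁺] is reached first, so CdS precipitates first.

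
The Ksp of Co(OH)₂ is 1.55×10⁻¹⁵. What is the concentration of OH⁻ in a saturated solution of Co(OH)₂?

Co(OH)₂(s) ⇌ Co²⁺(aq) + 2 OH⁻(aq)
Call the molar solubility s, so that [Co²⁺] = s and [OH⁻] = 2s.
Ksp = [Co²⁺][OH⁻]^2 = s · (2s)^2 = 4s^3 = 1.55×10⁻¹⁵
s = 7.29×10⁻⁶ mol/L
[OH⁻] = 2s = 1.46×10⁻⁵ mol/L

1.46×10⁻⁵ M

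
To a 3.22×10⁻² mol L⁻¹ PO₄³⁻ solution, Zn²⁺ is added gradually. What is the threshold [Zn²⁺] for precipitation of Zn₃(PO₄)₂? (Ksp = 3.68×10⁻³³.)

1.53×10⁻¹⁰ M

A salt starts to precipitate once the ion product Q reaches its Ksp.
Zn₃(PO₄)₂(s) ⇌ 3 Zn²⁺(aq) + 2 PO₄³⁻(aq)
Ksp = [Zn²⁺]^3[PO₄³⁻]^2 = [Zn²⁺]^3(3.22×10⁻²)^2
[Zn²⁺]^3 = 3.68×10⁻³³ / (3.22×10⁻²)^2 = 3.55×10⁻³⁰
[Zn²⁺] = 1.53×10⁻¹⁰ mol L⁻¹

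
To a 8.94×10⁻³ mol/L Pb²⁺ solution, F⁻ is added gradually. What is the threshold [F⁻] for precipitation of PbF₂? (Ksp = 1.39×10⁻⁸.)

A salt starts to precipitate once the ion product Q reaches its Ksp.
PbF₂(s) ⇌ Pb²⁺(aq) + 2 F⁻(aq)
Ksp = [Pb²⁺][F⁻]^2 = [F⁻]^2(8.94×10⁻³)
[F⁻]^2 = 1.39×10⁻⁸ / (8.94×10⁻³) = 1.55×10⁻⁶
[F⁻] = 1.25×10⁻³ mol/L

1.25×10⁻³ M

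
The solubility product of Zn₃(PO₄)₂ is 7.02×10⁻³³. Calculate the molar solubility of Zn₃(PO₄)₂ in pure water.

1.45×10⁻⁷ M

Zn₃(PO₄)₂(s) ⇌ 3 Zn²⁺(aq) + 2 PO₄³⁻(aq)
Let s be the molar solubility. Then [Zn²⁺] = 3s and [PO₄³⁻] = 2s.
Ksp = [Zn²⁺]^3[PO₄³⁻]^2 = (3s)^3 · (2s)^2 = 108s^5
108s^5 = 7.02×10⁻³³  ⇒  s^5 = 6.50×10⁻³⁵
s = 1.45×10⁻⁷ M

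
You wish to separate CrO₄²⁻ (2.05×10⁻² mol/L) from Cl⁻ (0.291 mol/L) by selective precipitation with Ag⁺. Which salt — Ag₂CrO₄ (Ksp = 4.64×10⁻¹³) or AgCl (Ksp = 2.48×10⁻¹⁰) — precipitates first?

Each salt precipitates once Q = Ksp for that salt.
For Ag₂CrO₄: [Ag⁺] = (Ksp/[CrO₄²⁻])^(1/2) = 4.76×10⁻⁶ mol/L
For AgCl: [Ag⁺] = (Ksp/[Cl⁻]) = 8.52×10⁻¹⁰ mol/L
Since AgCl needs less Ag⁺ to reach saturation, it precipitates first.

AgCl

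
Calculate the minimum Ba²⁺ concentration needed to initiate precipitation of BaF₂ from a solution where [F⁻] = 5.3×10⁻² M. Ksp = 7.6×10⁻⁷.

A salt starts to precipitate once the ion product Q reaches its Ksp.
BaF₂(s) ⇌ Ba²⁺(aq) + 2 F⁻(aq)
Ksp = [Ba²⁺][F⁻]^2 = [Ba²⁺](5.3×10⁻²)^2
[Ba²⁺] = 7.6×10⁻⁷ / (5.3×10⁻²)^2 = 2.7×10⁻⁴
[Ba²⁺] = 2.7×10⁻⁴ M

2.7×10⁻⁴ M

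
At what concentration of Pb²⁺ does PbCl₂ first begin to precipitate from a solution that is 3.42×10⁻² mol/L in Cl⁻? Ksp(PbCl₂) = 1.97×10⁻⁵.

1.68×10⁻² M

Each salt precipitates once Q = Ksp for that salt.
PbCl₂(s) ⇌ Pb²⁺(aq) + 2 Cl⁻(aq)
Ksp = [Pb²⁺][Cl⁻]^2 = [Pb²⁺](3.42×10⁻²)^2
[Pb²⁺] = 1.97×10⁻⁵ / (3.42×10⁻²)^2 = 1.68×10⁻²
[Pb²⁺] = 1.68×10⁻² mol/L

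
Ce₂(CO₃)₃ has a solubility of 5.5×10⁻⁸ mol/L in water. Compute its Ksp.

Ce₂(CO₃)₃(s) ⇌ 2 Ce³⁺(aq) + 3 CO₃²⁻(aq)
With molar solubility s: [Ce³⁺] = 2s, [CO₃²⁻] = 3s.
Ksp = [Ce³⁺]^2[CO₃²⁻]^3 = (2s)^2 · (3s)^3 = 108s^5
Ksp = 108 × (5.5×10⁻⁸)^5 = 5.4×10⁻³⁵

Ksp = 5.4×10⁻³⁵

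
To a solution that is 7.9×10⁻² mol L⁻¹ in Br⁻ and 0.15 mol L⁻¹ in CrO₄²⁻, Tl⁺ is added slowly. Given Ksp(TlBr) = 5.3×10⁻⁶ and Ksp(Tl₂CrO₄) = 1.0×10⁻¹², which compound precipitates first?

Precipitation begins when Q = Ksp.
For TlBr: [Tl⁺] = (Ksp/[Br⁻]) = 6.7×10⁻⁵ mol L⁻¹
For Tl₂CrO₄: [Tl⁺] = (Ksp/[CrO₄²⁻])^(1/2) = 2.6×10⁻⁶ mol L⁻¹
Tl₂CrO₄ requires the lower [Tl⁺], so it precipitates first.

Tl₂CrO₄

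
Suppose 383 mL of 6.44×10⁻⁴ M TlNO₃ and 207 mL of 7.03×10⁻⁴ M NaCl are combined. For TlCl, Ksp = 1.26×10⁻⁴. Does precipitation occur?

Total volume after mixing = 383 + 207 = 590 mL.
[Tl⁺] = (6.44×10⁻⁴)(383)/590 = 4.18×10⁻⁴ M
[Cl⁻] = (7.03×10⁻⁴)(207)/590 = 2.47×10⁻⁴ M
Q = [Tl⁺][Cl⁻] = 1.03×10⁻⁷
Q = 1.03×10⁻⁷ < Ksp = 1.26×10⁻⁴, so the solution is unsaturated and no precipitate forms.

No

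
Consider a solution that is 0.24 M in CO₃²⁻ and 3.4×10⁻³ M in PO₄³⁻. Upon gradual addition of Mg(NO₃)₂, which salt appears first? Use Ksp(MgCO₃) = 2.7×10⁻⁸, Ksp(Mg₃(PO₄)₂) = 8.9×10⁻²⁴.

MgCO₃

Precipitation begins when Q = Ksp.
For MgCO₃: [Mg²⁺] = (Ksp/[CO₃²⁻]) = 1.1×10⁻⁷ M
For Mg₃(PO₄)₂: [Mg²⁺] = (Ksp/[PO₄³⁻]^2)^(1/3) = 9.2×10⁻⁷ M
The smaller threshold [Mg²⁺] is reached first, so MgCO₃ precipitates first.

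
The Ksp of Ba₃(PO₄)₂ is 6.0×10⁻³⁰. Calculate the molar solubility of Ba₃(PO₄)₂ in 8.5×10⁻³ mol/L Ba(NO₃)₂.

1.6×10⁻¹² M

Ba₃(PO₄)₂(s) ⇌ 3 Ba²⁺(aq) + 2 PO₄³⁻(aq)
Ba²⁺ is already present at 8.5×10⁻³ mol/L. If s mol/L of Ba₃(PO₄)₂ dissolves, [PO₄³⁻] = 2s while [Ba²⁺] ≈ 8.5×10⁻³ mol/L.
Ksp = [Ba²⁺]^3[PO₄³⁻]^2 = (8.5×10⁻³)^3(2s)^2
(2s)^2 = 6.0×10⁻³⁰ / (8.5×10⁻³)^3 = 9.8×10⁻²⁴
s = 1.6×10⁻¹² mol/L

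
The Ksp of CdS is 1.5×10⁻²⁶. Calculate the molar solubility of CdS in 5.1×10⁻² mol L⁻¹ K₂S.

CdS(s) ⇌ Cd²⁺(aq) + S²⁻(aq)
Let s be the solubility of CdS here. The common ion gives [S²⁻] ≈ 5.1×10⁻² mol L⁻¹, and [Cd²⁺] = s.
Ksp = [Cd²⁺][S²⁻] = s(5.1×10⁻²)
s = 1.5×10⁻²⁶ / (5.1×10⁻²) = 2.9×10⁻²⁵
s = 2.9×10⁻²⁵ mol L⁻¹

2.9×10⁻²⁵ M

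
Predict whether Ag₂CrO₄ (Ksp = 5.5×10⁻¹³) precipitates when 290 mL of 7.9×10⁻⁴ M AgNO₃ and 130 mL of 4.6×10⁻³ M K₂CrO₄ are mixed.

Total volume after mixing = 290 + 130 = 420 mL.
[Ag⁺] = (7.9×10⁻⁴)(290)/420 = 5.5×10⁻⁴ M
[CrO₄²⁻] = (4.6×10⁻³)(130)/420 = 1.4×10⁻³ M
Q = [Ag⁺]^2[CrO₄²⁻] = 4.2×10⁻¹⁰
Q = 4.2×10⁻¹⁰ > Ksp = 5.5×10⁻¹³, so the solution is supersaturated and Ag₂CrO₄ precipitates.

Yes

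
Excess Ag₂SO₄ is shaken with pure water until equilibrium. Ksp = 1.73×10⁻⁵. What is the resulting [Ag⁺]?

Ag₂SO₄(s) ⇌ 2 Ag⁺(aq) + SO₄²⁻(aq)
Let s be the molar solubility. Then [Ag⁺] = 2s and [SO₄²⁻] = s.
Ksp = [Ag⁺]^2[SO₄²⁻] = (2s)^2 · s = 4s^3 = 1.73×10⁻⁵
s = 1.63×10⁻² mol L⁻¹
[Ag⁺] = 2s = 3.26×10⁻² mol L⁻¹

3.26×10⁻² M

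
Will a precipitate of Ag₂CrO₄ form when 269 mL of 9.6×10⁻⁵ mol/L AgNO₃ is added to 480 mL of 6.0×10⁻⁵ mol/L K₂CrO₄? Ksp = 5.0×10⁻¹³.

Total volume after mixing = 269 + 480 = 749 mL.
[Ag⁺] = (9.6×10⁻⁵)(269)/749 = 3.4×10⁻⁵ mol/L
[CrO₄²⁻] = (6.0×10⁻⁵)(480)/749 = 3.8×10⁻⁵ mol/L
Q = [Ag⁺]^2[CrO₄²⁻] = 4.6×10⁻¹⁴
Q < Ksp (4.6×10⁻¹⁴ vs 5.0×10⁻¹³); the solution remains unsaturated and no precipitate forms.

No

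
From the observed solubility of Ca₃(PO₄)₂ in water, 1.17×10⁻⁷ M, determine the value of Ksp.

Ksp = 2.37×10⁻³³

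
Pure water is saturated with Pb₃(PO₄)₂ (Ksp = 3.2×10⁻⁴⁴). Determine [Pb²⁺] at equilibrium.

2.4×10⁻⁹ M

Pb₃(PO₄)₂(s) ⇌ 3 Pb²⁺(aq) + 2 PO₄³⁻(aq)
With molar solubility s: [Pb²⁺] = 3s, [PO₄³⁻] = 2s.
Ksp = [Pb²⁺]^3[PO₄³⁻]^2 = (3s)^3 · (2s)^2 = 108s^5 = 3.2×10⁻⁴⁴
s = 7.8×10⁻¹⁰ mol/L
[Pb²⁺] = 3s = 2.4×10⁻⁹ mol/L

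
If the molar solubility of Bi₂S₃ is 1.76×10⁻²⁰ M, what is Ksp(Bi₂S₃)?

Ksp = 1.82×10⁻⁹⁷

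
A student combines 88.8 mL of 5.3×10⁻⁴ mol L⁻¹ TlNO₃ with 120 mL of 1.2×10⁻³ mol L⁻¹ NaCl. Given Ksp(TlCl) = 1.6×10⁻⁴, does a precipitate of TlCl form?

Total volume after mixing = 88.8 + 120 = 208.8 mL.
[Tl⁺] = (5.3×10⁻⁴)(88.8)/208.8 = 2.3×10⁻⁴ mol L⁻¹
[Cl⁻] = (1.2×10⁻³)(120)/208.8 = 6.9×10⁻⁴ mol L⁻¹
Q = [Tl⁺][Cl⁻] = 1.6×10⁻⁷
Since Q (1.6×10⁻⁷) is less than Ksp (1.6×10⁻⁴), no TlCl precipitates.

No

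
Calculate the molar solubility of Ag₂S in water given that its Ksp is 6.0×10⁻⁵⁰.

Ag₂S(s) ⇌ 2 Ag⁺(aq) + S²⁻(aq)
If s mol/L of Ag₂S dissolves, [Ag⁺] = 2s and [S²⁻] = s.
Ksp = [Ag⁺]^2[S²⁻] = (2s)^2 · s = 4s^3
4s^3 = 6.0×10⁻⁵⁰  ⇒  s^3 = 1.5×10⁻⁵⁰
s = 2.5×10⁻¹⁷ M

2.5×10⁻¹⁷ M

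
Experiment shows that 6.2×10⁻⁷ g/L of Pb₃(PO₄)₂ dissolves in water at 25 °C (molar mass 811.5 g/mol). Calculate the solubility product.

Ksp = 2.8×10⁻⁴⁴

Convert to molarity: s = 6.2×10⁻⁷ / 811.5 = 7.640×10⁻¹⁰ mol/L
Pb₃(PO₄)₂(s) ⇌ 3 Pb²⁺(aq) + 2 PO₄³⁻(aq)
For each mole of Pb₃(PO₄)₂ that dissolves per liter, [Pb²⁺] = 3s and [PO₄³⁻] = 2s; let s denote this solubility.
Ksp = [Pb²⁺]^3[PO₄³⁻]^2 = (3s)^3 · (2s)^2 = 108s^5
Ksp = 108 × (7.640×10⁻¹⁰)^5 = 2.8×10⁻⁴⁴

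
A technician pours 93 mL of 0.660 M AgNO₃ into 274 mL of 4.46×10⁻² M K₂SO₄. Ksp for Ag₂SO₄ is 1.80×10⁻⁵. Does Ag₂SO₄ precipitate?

Yes

After mixing, V = 93 mL + 274 mL = 367 mL.
[Ag⁺] = (0.660)(93)/367 = 0.167 M
[SO₄²⁻] = (4.46×10⁻²)(274)/367 = 3.33×10⁻² M
Q = [Ag⁺]^2[SO₄²⁻] = 9.31×10⁻⁴
Since Q (9.31×10⁻⁴) exceeds Ksp (1.80×10⁻⁵), Ag₂SO₄ will precipitate.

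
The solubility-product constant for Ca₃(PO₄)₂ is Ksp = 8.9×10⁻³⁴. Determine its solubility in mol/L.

Ca₃(PO₄)₂(s) ⇌ 3 Ca²⁺(aq) + 2 PO₄³⁻(aq)
With molar solubility s: [Ca²⁺] = 3s, [PO₄³⁻] = 2s.
Ksp = [Ca²⁺]^3[PO₄³⁻]^2 = (3s)^3 · (2s)^2 = 108s^5
108s^5 = 8.9×10⁻³⁴  ⇒  s^5 = 8.2×10⁻³⁶
Taking the 5th root, s = 9.6×10⁻⁸ mol/L.

9.6×10⁻⁸ M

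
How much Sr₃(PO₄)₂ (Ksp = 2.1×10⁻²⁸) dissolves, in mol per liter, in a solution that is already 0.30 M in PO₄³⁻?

4.4×10⁻¹⁰ M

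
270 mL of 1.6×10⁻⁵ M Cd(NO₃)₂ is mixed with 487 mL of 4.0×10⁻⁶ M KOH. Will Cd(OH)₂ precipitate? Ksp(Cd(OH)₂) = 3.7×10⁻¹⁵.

The combined volume is 757 mL.
[Cd²⁺] = (1.6×10⁻⁵)(270)/757 = 5.7×10⁻⁶ M
[OH⁻] = (4.0×10⁻⁶)(487)/757 = 2.6×10⁻⁶ M
Q = [Cd²⁺][OH⁻]^2 = 3.8×10⁻¹⁷
Q < Ksp (3.8×10⁻¹⁷ vs 3.7×10⁻¹⁵); the solution remains unsaturated and no precipitate forms.

No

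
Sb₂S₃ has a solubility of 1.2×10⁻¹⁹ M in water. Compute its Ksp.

Ksp = 2.7×10⁻⁹³

Sb₂S₃(s) ⇌ 2 Sb³⁺(aq) + 3 S²⁻(aq)
If s mol/L of Sb₂S₃ dissolves, [Sb³⁺] = 2s and [S²⁻] = 3s.
Ksp = [Sb³⁺]^2[S²⁻]^3 = (2s)^2 · (3s)^3 = 108s^5
Ksp = 108 × (1.2×10⁻¹⁹)^5 = 2.7×10⁻⁹³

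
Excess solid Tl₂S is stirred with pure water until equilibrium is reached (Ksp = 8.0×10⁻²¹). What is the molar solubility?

1.3×10⁻⁷ M

Tl₂S(s) ⇌ 2 Tl⁺(aq) + S²⁻(aq)
If s mol/L of Tl₂S dissolves, [Tl⁺] = 2s and [S²⁻] = s.
Ksp = [Tl⁺]^2[S²⁻] = (2s)^2 · s = 4s^3
4s^3 = 8.0×10⁻²¹  ⇒  s^3 = 2.0×10⁻²¹
s = 1.3×10⁻⁷ M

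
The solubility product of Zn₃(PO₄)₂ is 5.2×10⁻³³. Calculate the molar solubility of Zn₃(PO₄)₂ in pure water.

1.4×10⁻⁷ M

Zn₃(PO₄)₂(s) ⇌ 3 Zn²⁺(aq) + 2 PO₄³⁻(aq)
If s mol/L of Zn₃(PO₄)₂ dissolves, [Zn²⁺] = 3s and [PO₄³⁻] = 2s.
Ksp = [Zn²⁺]^3[PO₄³⁻]^2 = (3s)^3 · (2s)^2 = 108s^5
108s^5 = 5.2×10⁻³³  ⇒  s^5 = 4.8×10⁻³⁵
s = 1.4×10⁻⁷ M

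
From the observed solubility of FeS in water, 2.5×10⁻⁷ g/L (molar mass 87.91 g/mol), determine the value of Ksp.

Convert to molarity: s = 2.5×10⁻⁷ / 87.91 = 2.844×10⁻⁹ mol/L
FeS(s) ⇌ Fe²⁺(aq) + S²⁻(aq)
If s mol/L of FeS dissolves, [Fe²⁺] = s and [S²⁻] = s.
Ksp = [Fe²⁺][S²⁻] = s · s = s^2
Ksp = (2.844×10⁻⁹)^2 = 8.1×10⁻¹⁸

Ksp = 8.1×10⁻¹⁸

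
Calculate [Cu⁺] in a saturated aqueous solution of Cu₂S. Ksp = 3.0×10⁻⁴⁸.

Cu₂S(s) ⇌ 2 Cu⁺(aq) + S²⁻(aq)
For each mole of Cu₂S that dissolves per liter, [Cu⁺] = 2s and [S²⁻] = s; let s denote this solubility.
Ksp = [Cu⁺]^2[S²⁻] = (2s)^2 · s = 4s^3 = 3.0×10⁻⁴⁸
s = 9.1×10⁻¹⁷ mol L⁻¹
[Cu⁺] = 2s = 1.8×10⁻¹⁶ mol L⁻¹

1.8×10⁻¹⁶ M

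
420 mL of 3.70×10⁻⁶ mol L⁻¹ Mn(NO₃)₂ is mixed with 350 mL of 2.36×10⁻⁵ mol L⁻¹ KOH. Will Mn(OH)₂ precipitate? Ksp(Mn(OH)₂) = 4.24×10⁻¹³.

Total volume after mixing = 420 + 350 = 770 mL.
[Mn²⁺] = (3.70×10⁻⁶)(420)/770 = 2.02×10⁻⁶ mol L⁻¹
[OH⁻] = (2.36×10⁻⁵)(350)/770 = 1.07×10⁻⁵ mol L⁻¹
Q = [Mn²⁺][OH⁻]^2 = 2.32×10⁻¹⁶
Q = 2.32×10⁻¹⁶ < Ksp = 4.24×10⁻¹³, so the solution is unsaturated and no precipitate forms.

No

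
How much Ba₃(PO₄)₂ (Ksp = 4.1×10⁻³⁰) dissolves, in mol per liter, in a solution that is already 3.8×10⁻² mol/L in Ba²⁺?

1.4×10⁻¹³ M

Ba₃(PO₄)₂(s) ⇌ 3 Ba²⁺(aq) + 2 PO₄³⁻(aq)
Ba²⁺ is already present at 3.8×10⁻² mol/L. If s mol/L of Ba₃(PO₄)₂ dissolves, [PO₄³⁻] = 2s while [Ba²⁺] ≈ 3.8×10⁻² mol/L.
Ksp = [Ba²⁺]^3[PO₄³⁻]^2 = (3.8×10⁻²)^3(2s)^2
(2s)^2 = 4.1×10⁻³⁰ / (3.8×10⁻²)^3 = 7.5×10⁻²⁶
s = 1.4×10⁻¹³ mol/L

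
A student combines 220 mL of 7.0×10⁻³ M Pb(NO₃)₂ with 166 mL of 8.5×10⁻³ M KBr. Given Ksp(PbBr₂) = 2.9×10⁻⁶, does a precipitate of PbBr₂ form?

Total volume after mixing = 220 + 166 = 386 mL.
[Pb²⁺] = (7.0×10⁻³)(220)/386 = 4.0×10⁻³ M
[Br⁻] = (8.5×10⁻³)(166)/386 = 3.7×10⁻³ M
Q = [Pb²⁺][Br⁻]^2 = 5.3×10⁻⁸
Since Q (5.3×10⁻⁸) is less than Ksp (2.9×10⁻⁶), no PbBr₂ precipitates.

No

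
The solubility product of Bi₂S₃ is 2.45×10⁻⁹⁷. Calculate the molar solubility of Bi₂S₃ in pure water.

Bi₂S₃(s) ⇌ 2 Bi³⁺(aq) + 3 S²⁻(aq)
Call the molar solubility s, so that [Bi³⁺] = 2s and [S²⁻] = 3s.
Ksp = [Bi³⁺]^2[S²⁻]^3 = (2s)^2 · (3s)^3 = 108s^5
108s^5 = 2.45×10⁻⁹⁷  ⇒  s^5 = 2.27×10⁻⁹⁹
s = 1.87×10⁻²⁰ mol/L

1.87×10⁻²⁰ M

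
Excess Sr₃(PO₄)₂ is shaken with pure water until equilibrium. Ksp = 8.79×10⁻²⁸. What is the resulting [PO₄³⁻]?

3.04×10⁻⁶ M

Sr₃(PO₄)₂(s) ⇌ 3 Sr²⁺(aq) + 2 PO₄³⁻(aq)
With molar solubility s: [Sr²⁺] = 3s, [PO₄³⁻] = 2s.
Ksp = [Sr²⁺]^3[PO₄³⁻]^2 = (3s)^3 · (2s)^2 = 108s^5 = 8.79×10⁻²⁸
s = 1.52×10⁻⁶ M
[PO₄³⁻] = 2s = 3.04×10⁻⁶ M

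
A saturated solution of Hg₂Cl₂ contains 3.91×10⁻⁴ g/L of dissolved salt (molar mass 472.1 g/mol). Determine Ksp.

Ksp = 2.27×10⁻¹⁸

Convert to molarity: s = 3.91×10⁻⁴ / 472.1 = 8.2821×10⁻⁷ mol/L
Hg₂Cl₂(s) ⇌ Hg₂²⁺(aq) + 2 Cl⁻(aq)
If s mol/L of Hg₂Cl₂ dissolves, [Hg₂²⁺] = s and [Cl⁻] = 2s.
Ksp = [Hg₂²⁺][Cl⁻]^2 = s · (2s)^2 = 4s^3
Ksp = 4 × (8.2821×10⁻⁷)^3 = 2.27×10⁻¹⁸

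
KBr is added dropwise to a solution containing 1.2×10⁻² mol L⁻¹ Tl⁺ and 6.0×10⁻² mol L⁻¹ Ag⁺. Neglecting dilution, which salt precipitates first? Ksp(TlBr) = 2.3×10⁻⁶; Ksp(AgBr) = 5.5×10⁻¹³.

AgBr

A salt starts to precipitate once the ion product Q reaches its Ksp.
For TlBr: [Br⁻] = (Ksp/[Tl⁺]) = 1.9×10⁻⁴ mol L⁻¹
For AgBr: [Br⁻] = (Ksp/[Ag⁺]) = 9.2×10⁻¹² mol L⁻¹
Since AgBr needs less Br⁻ to reach saturation, it precipitates first.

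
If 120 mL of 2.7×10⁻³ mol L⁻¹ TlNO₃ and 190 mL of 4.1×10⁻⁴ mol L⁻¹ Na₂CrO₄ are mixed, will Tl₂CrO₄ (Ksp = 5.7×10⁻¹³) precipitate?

Yes

The combined volume is 310 mL.
[Tl⁺] = (2.7×10⁻³)(120)/310 = 1.0×10⁻³ mol L⁻¹
[CrO₄²⁻] = (4.1×10⁻⁴)(190)/310 = 2.5×10⁻⁴ mol L⁻¹
Q = [Tl⁺]^2[CrO₄²⁻] = 2.7×10⁻¹⁰
Since Q (2.7×10⁻¹⁰) exceeds Ksp (5.7×10⁻¹³), Tl₂CrO₄ will precipitate.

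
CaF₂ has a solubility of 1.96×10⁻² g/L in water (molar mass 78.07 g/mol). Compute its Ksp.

Convert to molarity: s = 1.96×10⁻² / 78.07 = 2.5106×10⁻⁴ mol/L
CaF₂(s) ⇌ Ca²⁺(aq) + 2 F⁻(aq)
If s mol/L of CaF₂ dissolves, [Ca²⁺] = s and [F⁻] = 2s.
Ksp = [Ca²⁺][F⁻]^2 = s · (2s)^2 = 4s^3
Ksp = 4 × (2.5106×10⁻⁴)^3 = 6.33×10⁻¹¹

Ksp = 6.33×10⁻¹¹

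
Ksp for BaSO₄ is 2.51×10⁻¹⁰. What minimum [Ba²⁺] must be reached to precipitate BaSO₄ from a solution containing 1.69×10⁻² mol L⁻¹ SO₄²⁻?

1.49×10⁻⁸ M

A salt starts to precipitate once the ion product Q reaches its Ksp.
BaSO₄(s) ⇌ Ba²⁺(aq) + SO₄²⁻(aq)
Ksp = [Ba²⁺][SO₄²⁻] = [Ba²⁺](1.69×10⁻²)
[Ba²⁺] = 2.51×10⁻¹⁰ / (1.69×10⁻²) = 1.49×10⁻⁸
[Ba²⁺] = 1.49×10⁻⁸ mol L⁻¹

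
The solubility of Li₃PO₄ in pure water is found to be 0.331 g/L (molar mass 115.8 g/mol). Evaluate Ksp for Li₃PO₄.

Molar solubility s = (0.331 g/L) / (115.8 g/mol) = 2.8584×10⁻³ mol/L
Li₃PO₄(s) ⇌ 3 Li⁺(aq) + PO₄³⁻(aq)
If s mol/L of Li₃PO₄ dissolves, [Li⁺] = 3s and [PO₄³⁻] = s.
Ksp = [Li⁺]^3[PO₄³⁻] = (3s)^3 · s = 27s^4
Ksp = 27 × (2.8584×10⁻³)^4 = 1.80×10⁻⁹

Ksp = 1.80×10⁻⁹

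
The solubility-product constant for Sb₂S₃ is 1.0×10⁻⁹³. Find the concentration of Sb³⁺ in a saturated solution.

Sb₂S₃(s) ⇌ 2 Sb³⁺(aq) + 3 S²⁻(aq)
For each mole of Sb₂S₃ that dissolves per liter, [Sb³⁺] = 2s and [S²⁻] = 3s; let s denote this solubility.
Ksp = [Sb³⁺]^2[S²⁻]^3 = (2s)^2 · (3s)^3 = 108s^5 = 1.0×10⁻⁹³
s = 9.8×10⁻²⁰ mol L⁻¹
[Sb³⁺] = 2s = 2.0×10⁻¹⁹ mol L⁻¹

2.0×10⁻¹⁹ M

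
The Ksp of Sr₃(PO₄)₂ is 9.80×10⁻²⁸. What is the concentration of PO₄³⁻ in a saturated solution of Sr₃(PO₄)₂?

3.11×10⁻⁶ M

Sr₃(PO₄)₂(s) ⇌ 3 Sr²⁺(aq) + 2 PO₄³⁻(aq)
If s mol/L of Sr₃(PO₄)₂ dissolves, [Sr²⁺] = 3s and [PO₄³⁻] = 2s.
Ksp = [Sr²⁺]^3[PO₄³⁻]^2 = (3s)^3 · (2s)^2 = 108s^5 = 9.80×10⁻²⁸
s = 1.55×10⁻⁶ mol/L
[PO₄³⁻] = 2s = 3.11×10⁻⁶ mol/L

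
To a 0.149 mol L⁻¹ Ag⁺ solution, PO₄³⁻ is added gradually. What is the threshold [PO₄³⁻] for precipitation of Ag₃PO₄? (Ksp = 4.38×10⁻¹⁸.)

Precipitation begins when Q = Ksp.
Ag₃PO₄(s) ⇌ 3 Ag⁺(aq) + PO₄³⁻(aq)
Ksp = [Ag⁺]^3[PO₄³⁻] = [PO₄³⁻](0.149)^3
[PO₄³⁻] = 4.38×10⁻¹⁸ / (0.149)^3 = 1.32×10⁻¹⁵
[PO₄³⁻] = 1.32×10⁻¹⁵ mol L⁻¹

1.32×10⁻¹⁵ M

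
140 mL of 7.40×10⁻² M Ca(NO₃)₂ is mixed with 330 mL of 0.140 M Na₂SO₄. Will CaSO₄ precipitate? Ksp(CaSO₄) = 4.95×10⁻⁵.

Yes

The combined volume is 470 mL.
[Ca²⁺] = (7.40×10⁻²)(140)/470 = 2.20×10⁻² M
[SO₄²⁻] = (0.140)(330)/470 = 9.83×10⁻² M
Q = [Ca²⁺][SO₄²⁻] = 2.17×10⁻³
Because Q > Ksp (2.17×10⁻³ vs 4.95×10⁻⁵), a precipitate of CaSO₄ forms.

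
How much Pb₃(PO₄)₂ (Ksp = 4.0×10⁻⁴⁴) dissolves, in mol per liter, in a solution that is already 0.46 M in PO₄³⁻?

1.9×10⁻¹⁵ M

Pb₃(PO₄)₂(s) ⇌ 3 Pb²⁺(aq) + 2 PO₄³⁻(aq)
PO₄³⁻ is already present at 0.46 M. If s mol/L of Pb₃(PO₄)₂ dissolves, [Pb²⁺] = 3s while [PO₄³⁻] ≈ 0.46 M.
Ksp = [Pb²⁺]^3[PO₄³⁻]^2 = (3s)^3(0.46)^2
(3s)^3 = 4.0×10⁻⁴⁴ / (0.46)^2 = 1.9×10⁻⁴³
s = 1.9×10⁻¹⁵ M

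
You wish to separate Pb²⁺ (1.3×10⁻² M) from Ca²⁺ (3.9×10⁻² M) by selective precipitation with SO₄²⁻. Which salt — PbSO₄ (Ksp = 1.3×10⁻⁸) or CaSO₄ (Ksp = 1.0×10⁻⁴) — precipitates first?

Each salt precipitates once Q = Ksp for that salt.
For PbSO₄: [SO₄²⁻] = (Ksp/[Pb²⁺]) = 1.0×10⁻⁶ M
For CaSO₄: [SO₄²⁻] = (Ksp/[Ca²⁺]) = 2.6×10⁻³ M
Since PbSO₄ needs less SO₄²⁻ to reach saturation, it precipitates first.

PbSO₄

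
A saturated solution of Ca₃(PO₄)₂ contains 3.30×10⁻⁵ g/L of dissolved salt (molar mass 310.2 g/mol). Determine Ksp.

Ksp = 1.47×10⁻³³

s = (3.30×10⁻⁵ g L⁻¹)/(310.2 g mol⁻¹) = 1.0638×10⁻⁷ M
Ca₃(PO₄)₂(s) ⇌ 3 Ca²⁺(aq) + 2 PO₄³⁻(aq)
For each mole of Ca₃(PO₄)₂ that dissolves per liter, [Ca²⁺] = 3s and [PO₄³⁻] = 2s; let s denote this solubility.
Ksp = [Ca²⁺]^3[PO₄³⁻]^2 = (3s)^3 · (2s)^2 = 108s^5
Ksp = 108 × (1.0638×10⁻⁷)^5 = 1.47×10⁻³³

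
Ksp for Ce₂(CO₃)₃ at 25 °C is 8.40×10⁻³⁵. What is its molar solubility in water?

6.00×10⁻⁸ M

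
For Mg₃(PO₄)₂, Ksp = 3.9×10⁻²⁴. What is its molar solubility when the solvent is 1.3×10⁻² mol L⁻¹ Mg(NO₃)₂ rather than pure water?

6.7×10⁻¹⁰ M

Mg₃(PO₄)₂(s) ⇌ 3 Mg²⁺(aq) + 2 PO₄³⁻(aq)
The solution already contains Mg²⁺ at 1.3×10⁻² mol L⁻¹. Let s be the molar solubility of Mg₃(PO₄)₂.
[Mg²⁺] ≈ 1.3×10⁻² mol L⁻¹ (common ion dominates); [PO₄³⁻] = 2s.
Ksp = [Mg²⁺]^3[PO₄³⁻]^2 = (1.3×10⁻²)^3(2s)^2
(2s)^2 = 3.9×10⁻²⁴ / (1.3×10⁻²)^3 = 1.8×10⁻¹⁸
s = 6.7×10⁻¹⁰ mol L⁻¹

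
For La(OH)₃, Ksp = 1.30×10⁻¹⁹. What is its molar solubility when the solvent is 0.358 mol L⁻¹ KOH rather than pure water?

La(OH)₃(s) ⇌ La³⁺(aq) + 3 OH⁻(aq)
With OH⁻ already at 0.358 mol L⁻¹ and s small, take [OH⁻] ≈ 0.358 mol L⁻¹ and [La³⁺] = s.
Ksp = [La³⁺][OH⁻]^3 = s(0.358)^3
s = 1.30×10⁻¹⁹ / (0.358)^3 = 2.83×10⁻¹⁸
s = 2.83×10⁻¹⁸ mol L⁻¹

2.83×10⁻¹⁸ M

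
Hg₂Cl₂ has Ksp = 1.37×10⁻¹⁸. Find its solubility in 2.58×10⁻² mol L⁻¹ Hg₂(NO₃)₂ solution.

3.64×10⁻⁹ M

Hg₂Cl₂(s) ⇌ Hg₂²⁺(aq) + 2 Cl⁻(aq)
The solution already contains Hg₂²⁺ at 2.58×10⁻² mol L⁻¹. Let s be the molar solubility of Hg₂Cl₂.
[Hg₂²⁺] ≈ 2.58×10⁻² mol L⁻¹ (common ion dominates); [Cl⁻] = 2s.
Ksp = [Hg₂²⁺][Cl⁻]^2 = (2.58×10⁻²)(2s)^2
(2s)^2 = 1.37×10⁻¹⁸ / (2.58×10⁻²) = 5.31×10⁻¹⁷
s = 3.64×10⁻⁹ mol L⁻¹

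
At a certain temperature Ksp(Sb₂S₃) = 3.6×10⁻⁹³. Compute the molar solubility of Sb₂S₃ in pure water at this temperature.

Sb₂S₃(s) ⇌ 2 Sb³⁺(aq) + 3 S²⁻(aq)
Call the molar solubility s, so that [Sb³⁺] = 2s and [S²⁻] = 3s.
Ksp = [Sb³⁺]^2[S²⁻]^3 = (2s)^2 · (3s)^3 = 108s^5
108s^5 = 3.6×10⁻⁹³  ⇒  s^5 = 3.3×10⁻⁹⁵
s = 1.3×10⁻¹⁹ mol/L

1.3×10⁻¹⁹ M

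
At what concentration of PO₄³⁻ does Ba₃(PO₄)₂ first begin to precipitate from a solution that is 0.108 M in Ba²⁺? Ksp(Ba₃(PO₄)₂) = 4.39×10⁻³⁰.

5.90×10⁻¹⁴ M

A salt starts to precipitate once the ion product Q reaches its Ksp.
Ba₃(PO₄)₂(s) ⇌ 3 Ba²⁺(aq) + 2 PO₄³⁻(aq)
Ksp = [Ba²⁺]^3[PO₄³⁻]^2 = [PO₄³⁻]^2(0.108)^3
[PO₄³⁻]^2 = 4.39×10⁻³⁰ / (0.108)^3 = 3.48×10⁻²⁷
[PO₄³⁻] = 5.90×10⁻¹⁴ M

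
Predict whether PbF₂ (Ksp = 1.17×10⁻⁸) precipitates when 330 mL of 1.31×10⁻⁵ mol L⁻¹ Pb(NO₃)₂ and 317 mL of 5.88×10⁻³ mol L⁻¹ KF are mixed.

No

The combined volume is 647 mL.
[Pb²⁺] = (1.31×10⁻⁵)(330)/647 = 6.68×10⁻⁶ mol L⁻¹
[F⁻] = (5.88×10⁻³)(317)/647 = 2.88×10⁻³ mol L⁻¹
Q = [Pb²⁺][F⁻]^2 = 5.55×10⁻¹¹
Since Q (5.55×10⁻¹¹) is less than Ksp (1.17×10⁻⁸), no PbF₂ precipitates.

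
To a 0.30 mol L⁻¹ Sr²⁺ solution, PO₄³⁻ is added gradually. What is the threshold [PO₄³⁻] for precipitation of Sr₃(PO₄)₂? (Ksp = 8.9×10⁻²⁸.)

1.8×10⁻¹³ M

Precipitation of each salt begins when its ion product equals Ksp.
Sr₃(PO₄)₂(s) ⇌ 3 Sr²⁺(aq) + 2 PO₄³⁻(aq)
Ksp = [Sr²⁺]^3[PO₄³⁻]^2 = [PO₄³⁻]^2(0.30)^3
[PO₄³⁻]^2 = 8.9×10⁻²⁸ / (0.30)^3 = 3.3×10⁻²⁶
[PO₄³⁻] = 1.8×10⁻¹³ mol L⁻¹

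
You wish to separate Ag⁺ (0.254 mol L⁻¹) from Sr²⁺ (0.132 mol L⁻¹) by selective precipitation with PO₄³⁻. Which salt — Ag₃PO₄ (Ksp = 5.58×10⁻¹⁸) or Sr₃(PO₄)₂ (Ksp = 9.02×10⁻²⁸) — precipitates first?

The threshold for precipitation is Q = Ksp.
For Ag₃PO₄: [PO₄³⁻] = (Ksp/[Ag⁺]^3) = 3.41×10⁻¹⁶ mol L⁻¹
For Sr₃(PO₄)₂: [PO₄³⁻] = (Ksp/[Sr²⁺]^3)^(1/2) = 6.26×10⁻¹³ mol L⁻¹
Ag₃PO₄ requires the lower [PO₄³⁻], so it precipitates first.

Ag₃PO₄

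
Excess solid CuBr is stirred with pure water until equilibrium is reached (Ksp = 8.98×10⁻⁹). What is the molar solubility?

CuBr(s) ⇌ Cu⁺(aq) + Br⁻(aq)
If s mol/L of CuBr dissolves, [Cu⁺] = s and [Br⁻] = s.
Ksp = [Cu⁺][Br⁻] = s · s = s^2
s^2 = 8.98×10⁻⁹
s = (8.98×10⁻⁹)^(1/2) = 9.48×10⁻⁵ M

9.48×10⁻⁵ M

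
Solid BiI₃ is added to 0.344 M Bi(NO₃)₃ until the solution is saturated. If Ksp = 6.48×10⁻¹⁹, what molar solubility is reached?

4.12×10⁻⁷ M

BiI₃(s) ⇌ Bi³⁺(aq) + 3 I⁻(aq)
The solution already contains Bi³⁺ at 0.344 M. Let s be the molar solubility of BiI₃.
[Bi³⁺] ≈ 0.344 M (common ion dominates); [I⁻] = 3s.
Ksp = [Bi³⁺][I⁻]^3 = (0.344)(3s)^3
(3s)^3 = 6.48×10⁻¹⁹ / (0.344) = 1.88×10⁻¹⁸
s = 4.12×10⁻⁷ M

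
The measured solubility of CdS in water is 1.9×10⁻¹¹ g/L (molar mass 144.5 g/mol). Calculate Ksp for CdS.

Ksp = 1.7×10⁻²⁶

s = (1.9×10⁻¹¹ g L⁻¹)/(144.5 g mol⁻¹) = 1.315×10⁻¹³ M
CdS(s) ⇌ Cd²⁺(aq) + S²⁻(aq)
With molar solubility s: [Cd²⁺] = s, [S²⁻] = s.
Ksp = [Cd²⁺][S²⁻] = s · s = s^2
Ksp = (1.315×10⁻¹³)^2 = 1.7×10⁻²⁶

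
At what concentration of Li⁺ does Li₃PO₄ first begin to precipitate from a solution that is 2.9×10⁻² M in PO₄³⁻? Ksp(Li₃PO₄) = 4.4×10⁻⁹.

Precipitation of each salt begins when its ion product equals Ksp.
Li₃PO₄(s) ⇌ 3 Li⁺(aq) + PO₄³⁻(aq)
Ksp = [Li⁺]^3[PO₄³⁻] = [Li⁺]^3(2.9×10⁻²)
[Li⁺]^3 = 4.4×10⁻⁹ / (2.9×10⁻²) = 1.5×10⁻⁷
[Li⁺] = 5.3×10⁻³ M

5.3×10⁻³ M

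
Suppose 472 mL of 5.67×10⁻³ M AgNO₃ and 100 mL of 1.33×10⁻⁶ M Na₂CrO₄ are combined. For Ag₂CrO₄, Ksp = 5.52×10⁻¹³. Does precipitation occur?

Yes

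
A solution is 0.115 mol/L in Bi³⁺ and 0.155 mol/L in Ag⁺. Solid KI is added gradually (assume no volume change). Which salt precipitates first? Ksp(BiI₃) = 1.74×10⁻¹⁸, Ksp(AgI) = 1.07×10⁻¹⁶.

AgI

Precipitation of each salt begins when its ion product equals Ksp.
For BiI₃: [I⁻] = (Ksp/[Bi³⁺])^(1/3) = 2.47×10⁻⁶ mol/L
For AgI: [I⁻] = (Ksp/[Ag⁺]) = 6.90×10⁻¹⁶ mol/L
Since AgI needs less I⁻ to reach saturation, it precipitates first.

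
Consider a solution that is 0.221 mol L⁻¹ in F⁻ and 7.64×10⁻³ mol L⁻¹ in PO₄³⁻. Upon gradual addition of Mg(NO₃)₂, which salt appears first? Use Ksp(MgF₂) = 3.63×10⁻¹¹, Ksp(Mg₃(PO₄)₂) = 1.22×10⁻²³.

MgF₂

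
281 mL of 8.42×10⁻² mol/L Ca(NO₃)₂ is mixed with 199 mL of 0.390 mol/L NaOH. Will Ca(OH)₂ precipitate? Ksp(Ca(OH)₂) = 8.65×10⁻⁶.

Yes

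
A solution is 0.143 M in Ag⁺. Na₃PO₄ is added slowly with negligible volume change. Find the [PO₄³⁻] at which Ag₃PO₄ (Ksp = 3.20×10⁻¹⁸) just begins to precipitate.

1.09×10⁻¹⁵ M

Precipitation of each salt begins when its ion product equals Ksp.
Ag₃PO₄(s) ⇌ 3 Ag⁺(aq) + PO₄³⁻(aq)
Ksp = [Ag⁺]^3[PO₄³⁻] = [PO₄³⁻](0.143)^3
[PO₄³⁻] = 3.20×10⁻¹⁸ / (0.143)^3 = 1.09×10⁻¹⁵
[PO₄³⁻] = 1.09×10⁻¹⁵ M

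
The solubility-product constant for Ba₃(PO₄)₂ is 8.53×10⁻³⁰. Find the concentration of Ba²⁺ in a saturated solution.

Ba₃(PO₄)₂(s) ⇌ 3 Ba²⁺(aq) + 2 PO₄³⁻(aq)
If s mol/L of Ba₃(PO₄)₂ dissolves, [Ba²⁺] = 3s and [PO₄³⁻] = 2s.
Ksp = [Ba²⁺]^3[PO₄³⁻]^2 = (3s)^3 · (2s)^2 = 108s^5 = 8.53×10⁻³⁰
s = 6.02×10⁻⁷ M
[Ba²⁺] = 3s = 1.81×10⁻⁶ M

1.81×10⁻⁶ M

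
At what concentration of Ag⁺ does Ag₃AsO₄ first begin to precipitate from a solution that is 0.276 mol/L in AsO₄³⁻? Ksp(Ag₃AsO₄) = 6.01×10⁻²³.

6.02×10⁻⁸ M

Each salt precipitates once Q = Ksp for that salt.
Ag₃AsO₄(s) ⇌ 3 Ag⁺(aq) + AsO₄³⁻(aq)
Ksp = [Ag⁺]^3[AsO₄³⁻] = [Ag⁺]^3(0.276)
[Ag⁺]^3 = 6.01×10⁻²³ / (0.276) = 2.18×10⁻²²
[Ag⁺] = 6.02×10⁻⁸ mol/L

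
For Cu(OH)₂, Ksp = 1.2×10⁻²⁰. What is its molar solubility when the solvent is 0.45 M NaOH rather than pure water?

5.9×10⁻²⁰ M

Cu(OH)₂(s) ⇌ Cu²⁺(aq) + 2 OH⁻(aq)
Let s be the solubility of Cu(OH)₂ here. The common ion gives [OH⁻] ≈ 0.45 M, and [Cu²⁺] = s.
Ksp = [Cu²⁺][OH⁻]^2 = s(0.45)^2
s = 1.2×10⁻²⁰ / (0.45)^2 = 5.9×10⁻²⁰
s = 5.9×10⁻²⁰ M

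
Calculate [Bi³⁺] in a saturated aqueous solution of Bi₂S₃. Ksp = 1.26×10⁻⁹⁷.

Bi₂S₃(s) ⇌ 2 Bi³⁺(aq) + 3 S²⁻(aq)
Let s be the molar solubility. Then [Bi³⁺] = 2s and [S²⁻] = 3s.
Ksp = [Bi³⁺]^2[S²⁻]^3 = (2s)^2 · (3s)^3 = 108s^5 = 1.26×10⁻⁹⁷
s = 1.63×10⁻²⁰ M
[Bi³⁺] = 2s = 3.27×10⁻²⁰ M

3.27×10⁻²⁰ M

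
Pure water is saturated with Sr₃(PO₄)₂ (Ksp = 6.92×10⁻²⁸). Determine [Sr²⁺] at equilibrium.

Sr₃(PO₄)₂(s) ⇌ 3 Sr²⁺(aq) + 2 PO₄³⁻(aq)
With molar solubility s: [Sr²⁺] = 3s, [PO₄³⁻] = 2s.
Ksp = [Sr²⁺]^3[PO₄³⁻]^2 = (3s)^3 · (2s)^2 = 108s^5 = 6.92×10⁻²⁸
s = 1.45×10⁻⁶ M
[Sr²⁺] = 3s = 4.35×10⁻⁶ M

4.35×10⁻⁶ M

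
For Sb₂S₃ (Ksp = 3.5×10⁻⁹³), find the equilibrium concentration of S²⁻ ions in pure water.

Sb₂S₃(s) ⇌ 2 Sb³⁺(aq) + 3 S²⁻(aq)
With molar solubility s: [Sb³⁺] = 2s, [S²⁻] = 3s.
Ksp = [Sb³⁺]^2[S²⁻]^3 = (2s)^2 · (3s)^3 = 108s^5 = 3.5×10⁻⁹³
s = 1.3×10⁻¹⁹ mol L⁻¹
[S²⁻] = 3s = 3.8×10⁻¹⁹ mol L⁻¹

3.8×10⁻¹⁹ M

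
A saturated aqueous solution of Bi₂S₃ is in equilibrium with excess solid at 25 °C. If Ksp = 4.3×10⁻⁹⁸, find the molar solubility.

Bi₂S₃(s) ⇌ 2 Bi³⁺(aq) + 3 S²⁻(aq)
Call the molar solubility s, so that [Bi³⁺] = 2s and [S²⁻] = 3s.
Ksp = [Bi³⁺]^2[S²⁻]^3 = (2s)^2 · (3s)^3 = 108s^5
108s^5 = 4.3×10⁻⁹⁸  ⇒  s^5 = 4.0×10⁻¹⁰⁰
Taking the 5th root, s = 1.3×10⁻²⁰ mol/L.

1.3×10⁻²⁰ M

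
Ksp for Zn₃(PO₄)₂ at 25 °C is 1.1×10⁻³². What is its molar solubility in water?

1.6×10⁻⁷ M

Zn₃(PO₄)₂(s) ⇌ 3 Zn²⁺(aq) + 2 PO₄³⁻(aq)
For each mole of Zn₃(PO₄)₂ that dissolves per liter, [Zn²⁺] = 3s and [PO₄³⁻] = 2s; let s denote this solubility.
Ksp = [Zn²⁺]^3[PO₄³⁻]^2 = (3s)^3 · (2s)^2 = 108s^5
108s^5 = 1.1×10⁻³²  ⇒  s^5 = 1.0×10⁻³⁴
s = 1.6×10⁻⁷ mol L⁻¹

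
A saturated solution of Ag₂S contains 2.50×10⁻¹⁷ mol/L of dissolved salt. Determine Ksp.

Ag₂S(s) ⇌ 2 Ag⁺(aq) + S²⁻(aq)
For each mole of Ag₂S that dissolves per liter, [Ag⁺] = 2s and [S²⁻] = s; let s denote this solubility.
Ksp = [Ag⁺]^2[S²⁻] = (2s)^2 · s = 4s^3
Ksp = 4 × (2.50×10⁻¹⁷)^3 = 6.25×10⁻⁵⁰

Ksp = 6.25×10⁻⁵⁰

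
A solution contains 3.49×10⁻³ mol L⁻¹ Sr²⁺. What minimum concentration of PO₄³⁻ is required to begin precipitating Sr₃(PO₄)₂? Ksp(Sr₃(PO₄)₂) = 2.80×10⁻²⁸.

8.12×10⁻¹¹ M

Precipitation begins when Q = Ksp.
Sr₃(PO₄)₂(s) ⇌ 3 Sr²⁺(aq) + 2 PO₄³⁻(aq)
Ksp = [Sr²⁺]^3[PO₄³⁻]^2 = [PO₄³⁻]^2(3.49×10⁻³)^3
[PO₄³⁻]^2 = 2.80×10⁻²⁸ / (3.49×10⁻³)^3 = 6.59×10⁻²¹
[PO₄³⁻] = 8.12×10⁻¹¹ mol L⁻¹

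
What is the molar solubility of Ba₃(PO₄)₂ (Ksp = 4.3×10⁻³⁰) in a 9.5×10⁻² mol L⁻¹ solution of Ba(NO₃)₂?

3.5×10⁻¹⁴ M

Ba₃(PO₄)₂(s) ⇌ 3 Ba²⁺(aq) + 2 PO₄³⁻(aq)
Ba²⁺ is already present at 9.5×10⁻² mol L⁻¹. If s mol/L of Ba₃(PO₄)₂ dissolves, [PO₄³⁻] = 2s while [Ba²⁺] ≈ 9.5×10⁻² mol L⁻¹.
Ksp = [Ba²⁺]^3[PO₄³⁻]^2 = (9.5×10⁻²)^3(2s)^2
(2s)^2 = 4.3×10⁻³⁰ / (9.5×10⁻²)^3 = 5.0×10⁻²⁷
s = 3.5×10⁻¹⁴ mol L⁻¹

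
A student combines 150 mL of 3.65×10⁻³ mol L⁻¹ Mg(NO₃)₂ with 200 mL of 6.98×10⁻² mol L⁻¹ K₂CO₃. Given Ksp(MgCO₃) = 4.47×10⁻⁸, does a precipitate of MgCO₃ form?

Yes

The combined volume is 350 mL.
[Mg²⁺] = (3.65×10⁻³)(150)/350 = 1.56×10⁻³ mol L⁻¹
[CO₃²⁻] = (6.98×10⁻²)(200)/350 = 3.99×10⁻² mol L⁻¹
Q = [Mg²⁺][CO₃²⁻] = 6.24×10⁻⁵
Since Q (6.24×10⁻⁵) exceeds Ksp (4.47×10⁻⁸), MgCO₃ will precipitate.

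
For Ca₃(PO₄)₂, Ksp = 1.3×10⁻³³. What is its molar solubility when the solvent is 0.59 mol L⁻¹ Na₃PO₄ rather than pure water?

5.2×10⁻¹² M

Ca₃(PO₄)₂(s) ⇌ 3 Ca²⁺(aq) + 2 PO₄³⁻(aq)
Let s be the solubility of Ca₃(PO₄)₂ here. The common ion gives [PO₄³⁻] ≈ 0.59 mol L⁻¹, and [Ca²⁺] = 3s.
Ksp = [Ca²⁺]^3[PO₄³⁻]^2 = (3s)^3(0.59)^2
(3s)^3 = 1.3×10⁻³³ / (0.59)^2 = 3.7×10⁻³³
s = 5.2×10⁻¹² mol L⁻¹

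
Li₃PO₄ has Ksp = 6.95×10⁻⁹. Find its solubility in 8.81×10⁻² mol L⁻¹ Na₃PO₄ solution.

Li₃PO₄(s) ⇌ 3 Li⁺(aq) + PO₄³⁻(aq)
With PO₄³⁻ already at 8.81×10⁻² mol L⁻¹ and s small, take [PO₄³⁻] ≈ 8.81×10⁻² mol L⁻¹ and [Li⁺] = 3s.
Ksp = [Li⁺]^3[PO₄³⁻] = (3s)^3(8.81×10⁻²)
(3s)^3 = 6.95×10⁻⁹ / (8.81×10⁻²) = 7.89×10⁻⁸
s = 1.43×10⁻³ mol L⁻¹

1.43×10⁻³ M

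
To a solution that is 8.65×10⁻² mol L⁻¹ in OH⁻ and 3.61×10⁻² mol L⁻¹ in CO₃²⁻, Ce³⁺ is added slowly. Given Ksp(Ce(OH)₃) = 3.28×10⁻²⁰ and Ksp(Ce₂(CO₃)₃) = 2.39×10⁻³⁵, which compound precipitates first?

Ce(OH)₃

Precipitation of each salt begins when its ion product equals Ksp.
For Ce(OH)₃: [Ce³⁺] = (Ksp/[OH⁻]^3) = 5.07×10⁻¹⁷ mol L⁻¹
For Ce₂(CO₃)₃: [Ce³⁺] = (Ksp/[CO₃²⁻]^3)^(1/2) = 7.13×10⁻¹⁶ mol L⁻¹
Since Ce(OH)₃ needs less Ce³⁺ to reach saturation, it precipitates first.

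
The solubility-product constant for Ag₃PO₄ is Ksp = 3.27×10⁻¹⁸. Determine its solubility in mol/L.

Ag₃PO₄(s) ⇌ 3 Ag⁺(aq) + PO₄³⁻(aq)
If s mol/L of Ag₃PO₄ dissolves, [Ag⁺] = 3s and [PO₄³⁻] = s.
Ksp = [Ag⁺]^3[PO₄³⁻] = (3s)^3 · s = 27s^4
27s^4 = 3.27×10⁻¹⁸  ⇒  s^4 = 1.21×10⁻¹⁹
Taking the 4th root, s = 1.87×10⁻⁵ mol L⁻¹.

1.87×10⁻⁵ M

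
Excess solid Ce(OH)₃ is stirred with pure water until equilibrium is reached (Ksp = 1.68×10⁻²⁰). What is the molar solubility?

4.99×10⁻⁶ M

Ce(OH)₃(s) ⇌ Ce³⁺(aq) + 3 OH⁻(aq)
With molar solubility s: [Ce³⁺] = s, [OH⁻] = 3s.
Ksp = [Ce³⁺][OH⁻]^3 = s · (3s)^3 = 27s^4
27s^4 = 1.68×10⁻²⁰  ⇒  s^4 = 6.22×10⁻²²
Taking the 4th root, s = 4.99×10⁻⁶ mol L⁻¹.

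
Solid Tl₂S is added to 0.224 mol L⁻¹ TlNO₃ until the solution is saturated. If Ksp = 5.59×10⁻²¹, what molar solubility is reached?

Tl₂S(s) ⇌ 2 Tl⁺(aq) + S²⁻(aq)
Tl⁺ is already present at 0.224 mol L⁻¹. If s mol/L of Tl₂S dissolves, [S²⁻] = s while [Tl⁺] ≈ 0.224 mol L⁻¹.
Ksp = [Tl⁺]^2[S²⁻] = (0.224)^2s
s = 5.59×10⁻²¹ / (0.224)^2 = 1.11×10⁻¹⁹
s = 1.11×10⁻¹⁹ mol L⁻¹

1.11×10⁻¹⁹ M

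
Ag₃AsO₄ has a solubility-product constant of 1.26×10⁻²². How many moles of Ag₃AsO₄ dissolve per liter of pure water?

Ag₃AsO₄(s) ⇌ 3 Ag⁺(aq) + AsO₄³⁻(aq)
Call the molar solubility s, so that [Ag⁺] = 3s and [AsO₄³⁻] = s.
Ksp = [Ag⁺]^3[AsO₄³⁻] = (3s)^3 · s = 27s^4
27s^4 = 1.26×10⁻²²  ⇒  s^4 = 4.67×10⁻²⁴
Taking the 4th root, s = 1.47×10⁻⁶ mol L⁻¹.

1.47×10⁻⁶ M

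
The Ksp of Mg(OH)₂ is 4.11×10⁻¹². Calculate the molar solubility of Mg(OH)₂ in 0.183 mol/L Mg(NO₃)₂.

Mg(OH)₂(s) ⇌ Mg²⁺(aq) + 2 OH⁻(aq)
With Mg²⁺ already at 0.183 mol/L and s small, take [Mg²⁺] ≈ 0.183 mol/L and [OH⁻] = 2s.
Ksp = [Mg²⁺][OH⁻]^2 = (0.183)(2s)^2
(2s)^2 = 4.11×10⁻¹² / (0.183) = 2.25×10⁻¹¹
s = 2.37×10⁻⁶ mol/L

2.37×10⁻⁶ M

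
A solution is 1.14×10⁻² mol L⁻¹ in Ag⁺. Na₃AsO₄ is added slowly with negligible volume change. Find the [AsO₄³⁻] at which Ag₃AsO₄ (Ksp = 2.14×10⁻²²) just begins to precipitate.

The threshold for precipitation is Q = Ksp.
Ag₃AsO₄(s) ⇌ 3 Ag⁺(aq) + AsO₄³⁻(aq)
Ksp = [Ag⁺]^3[AsO₄³⁻] = [AsO₄³⁻](1.14×10⁻²)^3
[AsO₄³⁻] = 2.14×10⁻²² / (1.14×10⁻²)^3 = 1.44×10⁻¹⁶
[AsO₄³⁻] = 1.44×10⁻¹⁶ mol L⁻¹

1.44×10⁻¹⁶ M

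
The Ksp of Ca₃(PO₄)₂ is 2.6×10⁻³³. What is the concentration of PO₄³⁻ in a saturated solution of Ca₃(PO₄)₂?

2.4×10⁻⁷ M

Ca₃(PO₄)₂(s) ⇌ 3 Ca²⁺(aq) + 2 PO₄³⁻(aq)
For each mole of Ca₃(PO₄)₂ that dissolves per liter, [Ca²⁺] = 3s and [PO₄³⁻] = 2s; let s denote this solubility.
Ksp = [Ca²⁺]^3[PO₄³⁻]^2 = (3s)^3 · (2s)^2 = 108s^5 = 2.6×10⁻³³
s = 1.2×10⁻⁷ mol L⁻¹
[PO₄³⁻] = 2s = 2.4×10⁻⁷ mol L⁻¹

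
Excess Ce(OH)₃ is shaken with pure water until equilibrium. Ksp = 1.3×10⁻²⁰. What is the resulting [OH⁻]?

Ce(OH)₃(s) ⇌ Ce³⁺(aq) + 3 OH⁻(aq)
Let s be the molar solubility. Then [Ce³⁺] = s and [OH⁻] = 3s.
Ksp = [Ce³⁺][OH⁻]^3 = s · (3s)^3 = 27s^4 = 1.3×10⁻²⁰
s = 4.7×10⁻⁶ mol/L
[OH⁻] = 3s = 1.4×10⁻⁵ mol/L

1.4×10⁻⁵ M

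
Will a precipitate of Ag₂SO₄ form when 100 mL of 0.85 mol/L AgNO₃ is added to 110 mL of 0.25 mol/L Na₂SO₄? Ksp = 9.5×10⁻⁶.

The combined volume is 210 mL.
[Ag⁺] = (0.85)(100)/210 = 0.40 mol/L
[SO₄²⁻] = (0.25)(110)/210 = 0.13 mol/L
Q = [Ag⁺]^2[SO₄²⁻] = 2.1×10⁻²
Because Q > Ksp (2.1×10⁻² vs 9.5×10⁻⁶), a precipitate of Ag₂SO₄ forms.

Yes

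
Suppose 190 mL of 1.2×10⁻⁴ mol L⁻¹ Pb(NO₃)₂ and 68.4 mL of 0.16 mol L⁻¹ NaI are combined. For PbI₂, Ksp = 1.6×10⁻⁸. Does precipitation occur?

The combined volume is 258.4 mL.
[Pb²⁺] = (1.2×10⁻⁴)(190)/258.4 = 8.8×10⁻⁵ mol L⁻¹
[I⁻] = (0.16)(68.4)/258.4 = 4.2×10⁻² mol L⁻¹
Q = [Pb²⁺][I⁻]^2 = 1.6×10⁻⁷
Q = 1.6×10⁻⁷ > Ksp = 1.6×10⁻⁸, so the solution is supersaturated and PbI₂ precipitates.

Yes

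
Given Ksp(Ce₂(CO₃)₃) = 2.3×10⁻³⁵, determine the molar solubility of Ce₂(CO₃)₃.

Ce₂(CO₃)₃(s) ⇌ 2 Ce³⁺(aq) + 3 CO₃²⁻(aq)
If s mol/L of Ce₂(CO₃)₃ dissolves, [Ce³⁺] = 2s and [CO₃²⁻] = 3s.
Ksp = [Ce³⁺]^2[CO₃²⁻]^3 = (2s)^2 · (3s)^3 = 108s^5
108s^5 = 2.3×10⁻³⁵  ⇒  s^5 = 2.1×10⁻³⁷
s = 4.6×10⁻⁸ mol L⁻¹

4.6×10⁻⁸ M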